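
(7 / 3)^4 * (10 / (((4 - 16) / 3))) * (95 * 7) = -7983325 / 162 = -49279.78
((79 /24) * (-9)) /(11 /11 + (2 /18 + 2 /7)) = -14931 /704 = -21.21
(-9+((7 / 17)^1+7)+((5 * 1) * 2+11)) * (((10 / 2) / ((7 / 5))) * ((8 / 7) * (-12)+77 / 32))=-614625 / 784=-783.96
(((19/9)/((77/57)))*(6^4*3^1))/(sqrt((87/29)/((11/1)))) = 155952*sqrt(33)/77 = 11634.75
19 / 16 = 1.19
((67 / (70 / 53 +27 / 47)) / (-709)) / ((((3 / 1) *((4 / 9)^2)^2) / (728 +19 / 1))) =-272657793033 / 856880384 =-318.20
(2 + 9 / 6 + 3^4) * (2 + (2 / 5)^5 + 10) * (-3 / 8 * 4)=-4757181 / 3125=-1522.30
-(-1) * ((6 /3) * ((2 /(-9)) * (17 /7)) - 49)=-3155 /63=-50.08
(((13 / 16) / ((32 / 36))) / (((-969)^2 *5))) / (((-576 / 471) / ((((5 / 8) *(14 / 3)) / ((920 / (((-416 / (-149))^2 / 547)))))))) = -2414503 / 335695270705332480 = -0.00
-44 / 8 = -11 / 2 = -5.50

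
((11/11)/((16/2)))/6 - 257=-12335/48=-256.98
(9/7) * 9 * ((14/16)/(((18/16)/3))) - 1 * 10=17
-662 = -662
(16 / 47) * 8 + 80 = 3888 / 47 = 82.72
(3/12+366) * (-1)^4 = 1465/4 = 366.25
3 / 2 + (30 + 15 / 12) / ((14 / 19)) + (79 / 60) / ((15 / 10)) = 112867 / 2520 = 44.79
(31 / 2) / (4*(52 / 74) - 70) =-1147 / 4972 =-0.23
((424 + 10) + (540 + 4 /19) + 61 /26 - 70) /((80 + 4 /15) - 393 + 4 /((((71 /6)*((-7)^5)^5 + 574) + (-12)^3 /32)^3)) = -5798841224007521639219308963383074560412737903104569440819635575829469852305 /2000416504713930125295239658825548372647417164161076698242172712394523967722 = -2.90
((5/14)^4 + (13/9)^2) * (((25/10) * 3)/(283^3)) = 32714645/47018114484768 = 0.00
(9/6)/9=1/6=0.17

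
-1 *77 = -77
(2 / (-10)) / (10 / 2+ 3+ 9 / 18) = -2 / 85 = -0.02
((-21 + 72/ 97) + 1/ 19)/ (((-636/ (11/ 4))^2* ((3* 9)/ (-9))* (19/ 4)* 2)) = 2252899/ 169970837184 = 0.00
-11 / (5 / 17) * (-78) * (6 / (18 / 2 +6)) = 1166.88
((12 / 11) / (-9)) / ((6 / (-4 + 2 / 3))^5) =12500 / 1948617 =0.01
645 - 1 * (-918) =1563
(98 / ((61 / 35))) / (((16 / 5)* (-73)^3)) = -8575 / 189840296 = -0.00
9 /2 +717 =1443 /2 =721.50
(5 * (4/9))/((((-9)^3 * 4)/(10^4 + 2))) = -16670/2187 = -7.62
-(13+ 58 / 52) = -367 / 26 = -14.12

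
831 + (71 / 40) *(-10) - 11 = 3209 / 4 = 802.25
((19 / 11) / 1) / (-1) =-19 / 11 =-1.73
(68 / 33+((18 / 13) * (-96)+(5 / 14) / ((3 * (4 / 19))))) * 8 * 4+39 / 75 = -312986461 / 75075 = -4168.98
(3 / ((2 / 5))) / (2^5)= 15 / 64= 0.23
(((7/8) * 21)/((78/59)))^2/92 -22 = -79208455/3980288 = -19.90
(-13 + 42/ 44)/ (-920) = 53/ 4048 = 0.01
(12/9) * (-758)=-3032/3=-1010.67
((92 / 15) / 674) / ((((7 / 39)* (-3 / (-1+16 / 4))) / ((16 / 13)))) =-736 / 11795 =-0.06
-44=-44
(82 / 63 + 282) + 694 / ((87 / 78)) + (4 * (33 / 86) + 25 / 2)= 144480493 / 157122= 919.54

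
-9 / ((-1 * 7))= 1.29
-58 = -58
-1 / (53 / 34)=-34 / 53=-0.64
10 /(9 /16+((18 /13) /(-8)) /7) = 14560 /783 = 18.60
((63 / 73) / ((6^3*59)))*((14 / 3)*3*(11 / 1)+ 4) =553 / 51684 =0.01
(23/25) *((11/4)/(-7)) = -253/700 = -0.36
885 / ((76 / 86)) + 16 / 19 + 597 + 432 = 77189 / 38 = 2031.29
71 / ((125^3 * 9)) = 71 / 17578125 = 0.00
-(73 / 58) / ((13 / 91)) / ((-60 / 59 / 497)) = 14984053 / 3480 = 4305.76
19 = 19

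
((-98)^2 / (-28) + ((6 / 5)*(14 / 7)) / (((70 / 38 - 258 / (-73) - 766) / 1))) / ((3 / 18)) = -10855895514 / 5274925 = -2058.02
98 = 98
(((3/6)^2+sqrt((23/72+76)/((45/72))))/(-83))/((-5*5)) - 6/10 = -4979/8300+sqrt(1099)/6225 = -0.59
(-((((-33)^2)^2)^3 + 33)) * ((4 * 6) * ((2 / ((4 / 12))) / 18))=-13343116119623879952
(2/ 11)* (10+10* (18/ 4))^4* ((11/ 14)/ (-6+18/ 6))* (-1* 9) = 27451875/ 7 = 3921696.43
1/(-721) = -1/721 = -0.00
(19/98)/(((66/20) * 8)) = 95/12936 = 0.01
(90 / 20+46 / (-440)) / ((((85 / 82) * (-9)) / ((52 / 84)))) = -515411 / 1767150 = -0.29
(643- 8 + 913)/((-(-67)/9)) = 13932/67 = 207.94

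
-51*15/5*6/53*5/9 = -510/53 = -9.62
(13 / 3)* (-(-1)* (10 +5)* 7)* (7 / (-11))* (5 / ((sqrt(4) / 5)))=-79625 / 22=-3619.32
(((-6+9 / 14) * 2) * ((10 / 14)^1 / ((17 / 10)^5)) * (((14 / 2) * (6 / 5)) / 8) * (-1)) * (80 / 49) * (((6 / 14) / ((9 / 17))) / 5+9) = 28860000000 / 3409076657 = 8.47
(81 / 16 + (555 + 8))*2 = 9089 / 8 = 1136.12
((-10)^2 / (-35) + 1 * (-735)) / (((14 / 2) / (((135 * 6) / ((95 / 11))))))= -9886.18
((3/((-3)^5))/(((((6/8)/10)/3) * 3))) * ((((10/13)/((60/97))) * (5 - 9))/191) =7760/1810107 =0.00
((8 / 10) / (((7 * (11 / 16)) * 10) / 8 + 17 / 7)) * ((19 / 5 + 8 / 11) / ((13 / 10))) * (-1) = -297472 / 901615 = -0.33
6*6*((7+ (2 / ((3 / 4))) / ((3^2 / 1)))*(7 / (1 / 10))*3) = 55160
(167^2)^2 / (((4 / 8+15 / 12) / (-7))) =-3111185284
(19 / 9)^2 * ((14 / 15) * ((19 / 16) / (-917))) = -6859 / 1273320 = -0.01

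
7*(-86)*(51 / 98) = -2193 / 7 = -313.29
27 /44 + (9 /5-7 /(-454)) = 121307 /49940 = 2.43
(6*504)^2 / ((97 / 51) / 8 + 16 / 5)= 18654935040 / 7013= 2660050.63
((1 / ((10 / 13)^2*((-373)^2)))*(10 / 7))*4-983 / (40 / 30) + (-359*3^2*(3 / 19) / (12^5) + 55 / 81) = -5652493362519637 / 7674043991040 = -736.57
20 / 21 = 0.95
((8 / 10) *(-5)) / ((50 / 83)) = -166 / 25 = -6.64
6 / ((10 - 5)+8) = 6 / 13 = 0.46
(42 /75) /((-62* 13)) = -7 /10075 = -0.00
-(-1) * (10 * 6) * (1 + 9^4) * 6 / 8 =295290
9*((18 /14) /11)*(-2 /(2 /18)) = -1458 /77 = -18.94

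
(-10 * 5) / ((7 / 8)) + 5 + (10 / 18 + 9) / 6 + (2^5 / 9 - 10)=-10772 / 189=-56.99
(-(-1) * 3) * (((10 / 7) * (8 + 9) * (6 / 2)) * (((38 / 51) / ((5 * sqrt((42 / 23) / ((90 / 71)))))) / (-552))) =-19 * sqrt(171465) / 160034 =-0.05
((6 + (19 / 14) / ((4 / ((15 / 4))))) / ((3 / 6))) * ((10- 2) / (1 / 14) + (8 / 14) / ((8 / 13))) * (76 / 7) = 17832.92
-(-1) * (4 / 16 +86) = 345 / 4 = 86.25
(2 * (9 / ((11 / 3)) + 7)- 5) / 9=17 / 11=1.55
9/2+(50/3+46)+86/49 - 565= -145847/294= -496.08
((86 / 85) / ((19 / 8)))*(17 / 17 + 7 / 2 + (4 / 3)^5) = 291368 / 78489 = 3.71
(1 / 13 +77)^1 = 1002 / 13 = 77.08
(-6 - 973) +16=-963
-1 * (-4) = 4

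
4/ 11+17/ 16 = 251/ 176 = 1.43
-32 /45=-0.71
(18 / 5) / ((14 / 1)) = 9 / 35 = 0.26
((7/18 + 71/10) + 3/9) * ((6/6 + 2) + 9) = 1408/15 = 93.87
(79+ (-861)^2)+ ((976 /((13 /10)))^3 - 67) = 931342884601 /2197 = 423915741.74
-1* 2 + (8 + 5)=11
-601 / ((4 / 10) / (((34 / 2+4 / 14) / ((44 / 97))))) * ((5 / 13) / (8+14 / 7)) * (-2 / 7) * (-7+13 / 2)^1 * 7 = -3206335 / 1456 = -2202.15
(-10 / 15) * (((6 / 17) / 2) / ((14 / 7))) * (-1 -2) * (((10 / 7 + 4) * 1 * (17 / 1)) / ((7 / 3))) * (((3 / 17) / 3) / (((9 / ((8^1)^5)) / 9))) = 11206656 / 833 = 13453.37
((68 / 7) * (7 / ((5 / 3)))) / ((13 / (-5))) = -204 / 13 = -15.69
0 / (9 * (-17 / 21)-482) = 0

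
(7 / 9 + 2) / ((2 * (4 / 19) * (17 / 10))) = 2375 / 612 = 3.88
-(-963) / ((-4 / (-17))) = 16371 / 4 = 4092.75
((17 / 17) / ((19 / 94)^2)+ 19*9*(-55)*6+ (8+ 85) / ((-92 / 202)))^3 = -830745701340014852892646973 / 4579257873016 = -181414920141386.90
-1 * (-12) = 12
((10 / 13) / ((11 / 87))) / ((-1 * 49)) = -870 / 7007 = -0.12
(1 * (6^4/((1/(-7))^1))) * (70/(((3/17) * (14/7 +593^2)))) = -10.23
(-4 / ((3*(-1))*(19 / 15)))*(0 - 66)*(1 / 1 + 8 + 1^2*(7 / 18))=-37180 / 57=-652.28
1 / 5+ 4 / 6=13 / 15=0.87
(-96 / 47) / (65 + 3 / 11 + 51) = -1056 / 60113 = -0.02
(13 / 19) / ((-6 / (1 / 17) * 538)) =-13 / 1042644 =-0.00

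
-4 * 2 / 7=-8 / 7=-1.14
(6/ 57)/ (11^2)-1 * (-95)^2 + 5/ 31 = -643191168/ 71269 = -9024.84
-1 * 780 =-780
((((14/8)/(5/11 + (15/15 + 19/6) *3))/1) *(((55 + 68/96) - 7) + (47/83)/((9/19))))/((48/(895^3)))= 3292561336054375/32700672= 100687879.93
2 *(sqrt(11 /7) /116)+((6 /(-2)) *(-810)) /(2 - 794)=-135 /44+sqrt(77) /406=-3.05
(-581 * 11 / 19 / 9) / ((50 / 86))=-274813 / 4275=-64.28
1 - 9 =-8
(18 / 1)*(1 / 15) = 6 / 5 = 1.20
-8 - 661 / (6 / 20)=-6634 / 3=-2211.33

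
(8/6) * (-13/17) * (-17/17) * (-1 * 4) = -208/51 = -4.08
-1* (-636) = 636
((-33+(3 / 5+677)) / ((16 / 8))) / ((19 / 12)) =19338 / 95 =203.56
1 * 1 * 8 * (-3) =-24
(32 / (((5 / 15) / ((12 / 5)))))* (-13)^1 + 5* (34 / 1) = -14126 / 5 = -2825.20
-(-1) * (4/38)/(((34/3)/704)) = 2112/323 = 6.54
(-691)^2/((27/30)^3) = 477481000/729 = 654980.80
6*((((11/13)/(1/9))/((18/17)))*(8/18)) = 748/39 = 19.18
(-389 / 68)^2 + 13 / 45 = 33.01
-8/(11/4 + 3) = -32/23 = -1.39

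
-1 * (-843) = 843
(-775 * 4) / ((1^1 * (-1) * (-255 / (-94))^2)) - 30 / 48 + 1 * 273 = 14432891 / 20808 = 693.62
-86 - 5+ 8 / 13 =-1175 / 13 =-90.38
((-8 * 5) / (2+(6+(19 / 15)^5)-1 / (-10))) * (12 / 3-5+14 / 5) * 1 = -109350000 / 17254073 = -6.34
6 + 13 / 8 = 61 / 8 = 7.62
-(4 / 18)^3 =-8 / 729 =-0.01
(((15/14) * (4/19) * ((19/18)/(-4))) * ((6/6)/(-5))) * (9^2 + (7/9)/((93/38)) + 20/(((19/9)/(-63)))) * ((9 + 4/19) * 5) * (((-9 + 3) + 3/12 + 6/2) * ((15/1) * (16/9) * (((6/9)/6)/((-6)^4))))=56363883125/31719233232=1.78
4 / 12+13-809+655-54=-584 / 3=-194.67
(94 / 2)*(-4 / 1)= -188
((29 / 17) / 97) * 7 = 203 / 1649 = 0.12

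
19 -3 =16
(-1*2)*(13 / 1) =-26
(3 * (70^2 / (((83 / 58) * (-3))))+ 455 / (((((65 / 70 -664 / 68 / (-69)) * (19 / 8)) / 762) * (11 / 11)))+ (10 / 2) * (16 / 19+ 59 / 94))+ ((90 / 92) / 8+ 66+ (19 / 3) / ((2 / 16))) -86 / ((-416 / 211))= 311163461087291653 / 2336672777478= 133165.18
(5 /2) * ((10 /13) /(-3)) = -25 /39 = -0.64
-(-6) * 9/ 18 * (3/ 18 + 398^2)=950425/ 2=475212.50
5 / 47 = 0.11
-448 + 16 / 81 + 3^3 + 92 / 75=-849641 / 2025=-419.58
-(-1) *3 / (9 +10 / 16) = 24 / 77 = 0.31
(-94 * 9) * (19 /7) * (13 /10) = -104481 /35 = -2985.17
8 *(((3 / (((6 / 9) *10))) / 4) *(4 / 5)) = 18 / 25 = 0.72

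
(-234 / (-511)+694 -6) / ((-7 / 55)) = -19349110 / 3577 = -5409.31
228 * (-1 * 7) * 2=-3192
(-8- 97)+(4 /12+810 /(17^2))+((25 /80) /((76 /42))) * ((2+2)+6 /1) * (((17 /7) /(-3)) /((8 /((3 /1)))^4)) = -109999516619 /1079574528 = -101.89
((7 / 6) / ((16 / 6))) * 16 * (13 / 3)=91 / 3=30.33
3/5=0.60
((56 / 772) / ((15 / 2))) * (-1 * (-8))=224 / 2895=0.08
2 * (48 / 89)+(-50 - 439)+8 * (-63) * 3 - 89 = -185914 / 89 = -2088.92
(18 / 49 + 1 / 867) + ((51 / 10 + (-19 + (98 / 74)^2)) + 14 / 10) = -1207113919 / 116318454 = -10.38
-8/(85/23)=-184/85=-2.16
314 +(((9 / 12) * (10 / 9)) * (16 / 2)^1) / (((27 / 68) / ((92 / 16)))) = 33254 / 81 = 410.54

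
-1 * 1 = -1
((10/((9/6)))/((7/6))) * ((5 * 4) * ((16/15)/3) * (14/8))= 640/9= 71.11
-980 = -980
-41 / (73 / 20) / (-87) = 820 / 6351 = 0.13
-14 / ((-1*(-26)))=-7 / 13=-0.54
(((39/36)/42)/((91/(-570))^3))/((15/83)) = -14232425/405769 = -35.08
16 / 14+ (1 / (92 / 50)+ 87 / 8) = 16179 / 1288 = 12.56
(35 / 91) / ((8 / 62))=155 / 52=2.98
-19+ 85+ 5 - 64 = 7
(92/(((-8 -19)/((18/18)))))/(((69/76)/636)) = -64448/27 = -2386.96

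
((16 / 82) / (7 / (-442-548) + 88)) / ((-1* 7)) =-7920 / 25001431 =-0.00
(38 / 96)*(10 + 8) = 57 / 8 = 7.12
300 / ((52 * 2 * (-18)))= -25 / 156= -0.16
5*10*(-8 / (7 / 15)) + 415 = -3095 / 7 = -442.14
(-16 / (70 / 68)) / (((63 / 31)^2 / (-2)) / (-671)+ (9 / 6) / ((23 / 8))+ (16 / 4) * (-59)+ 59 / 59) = 16136250944 / 243426955765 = 0.07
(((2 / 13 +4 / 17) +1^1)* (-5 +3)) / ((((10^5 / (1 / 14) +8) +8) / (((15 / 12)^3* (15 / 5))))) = -38375 / 3300304384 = -0.00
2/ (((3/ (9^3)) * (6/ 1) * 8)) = 81/ 8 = 10.12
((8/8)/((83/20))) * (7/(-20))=-7/83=-0.08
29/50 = 0.58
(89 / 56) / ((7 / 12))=267 / 98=2.72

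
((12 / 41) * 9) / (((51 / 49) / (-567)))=-1000188 / 697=-1434.99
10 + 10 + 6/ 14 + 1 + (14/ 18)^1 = 1399/ 63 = 22.21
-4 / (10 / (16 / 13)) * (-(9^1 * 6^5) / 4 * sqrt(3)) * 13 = 559872 * sqrt(3) / 5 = 193945.35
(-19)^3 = -6859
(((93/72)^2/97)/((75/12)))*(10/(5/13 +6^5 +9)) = 0.00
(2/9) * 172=38.22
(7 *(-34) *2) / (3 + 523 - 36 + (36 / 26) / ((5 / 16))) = -15470 / 16069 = -0.96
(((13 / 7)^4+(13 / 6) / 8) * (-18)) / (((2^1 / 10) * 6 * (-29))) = 7010705 / 1114064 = 6.29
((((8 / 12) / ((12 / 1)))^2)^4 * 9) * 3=0.00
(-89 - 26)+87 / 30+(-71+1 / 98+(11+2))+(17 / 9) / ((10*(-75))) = -56258033 / 330750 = -170.09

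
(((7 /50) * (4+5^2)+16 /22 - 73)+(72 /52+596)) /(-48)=-1261193 /114400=-11.02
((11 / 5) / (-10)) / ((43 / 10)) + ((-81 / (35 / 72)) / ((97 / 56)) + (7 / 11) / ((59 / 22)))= -23627451 / 246089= -96.01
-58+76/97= -57.22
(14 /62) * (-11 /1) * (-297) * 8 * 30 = 5488560 /31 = 177050.32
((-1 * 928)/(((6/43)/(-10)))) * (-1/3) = -199520/9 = -22168.89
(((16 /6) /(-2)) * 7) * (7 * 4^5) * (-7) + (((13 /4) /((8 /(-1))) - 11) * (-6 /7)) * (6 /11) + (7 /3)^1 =865449815 /1848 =468317.00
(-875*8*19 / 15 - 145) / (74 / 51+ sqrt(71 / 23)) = 782230690 / 58723 - 23439345*sqrt(1633) / 58723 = -2809.16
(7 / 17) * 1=7 / 17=0.41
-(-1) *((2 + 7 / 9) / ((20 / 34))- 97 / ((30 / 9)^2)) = -3607 / 900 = -4.01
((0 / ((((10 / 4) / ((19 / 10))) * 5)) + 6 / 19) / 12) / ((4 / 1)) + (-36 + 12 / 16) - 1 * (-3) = -4901 / 152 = -32.24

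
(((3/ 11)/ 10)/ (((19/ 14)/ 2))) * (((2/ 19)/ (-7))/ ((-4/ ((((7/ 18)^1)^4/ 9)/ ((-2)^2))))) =2401/ 25011581760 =0.00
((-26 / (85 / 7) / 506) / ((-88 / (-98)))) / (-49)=91 / 946220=0.00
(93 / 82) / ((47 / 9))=837 / 3854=0.22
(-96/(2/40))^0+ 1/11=12/11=1.09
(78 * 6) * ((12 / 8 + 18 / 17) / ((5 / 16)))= 325728 / 85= 3832.09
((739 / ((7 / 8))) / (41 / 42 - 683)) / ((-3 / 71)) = 839504 / 28645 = 29.31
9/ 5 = 1.80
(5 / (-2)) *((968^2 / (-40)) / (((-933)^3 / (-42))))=819896 / 270722079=0.00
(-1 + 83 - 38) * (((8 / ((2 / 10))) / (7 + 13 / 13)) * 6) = 1320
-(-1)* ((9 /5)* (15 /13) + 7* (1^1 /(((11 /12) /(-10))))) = -74.29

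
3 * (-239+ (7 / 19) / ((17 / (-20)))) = -232011 / 323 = -718.30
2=2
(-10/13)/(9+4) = -0.06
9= 9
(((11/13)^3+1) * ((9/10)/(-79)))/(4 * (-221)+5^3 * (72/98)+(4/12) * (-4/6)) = 3500658/151625504615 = 0.00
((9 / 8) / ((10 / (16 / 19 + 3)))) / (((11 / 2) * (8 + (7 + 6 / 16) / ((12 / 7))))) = 7884 / 1234145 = 0.01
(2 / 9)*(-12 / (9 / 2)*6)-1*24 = -248 / 9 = -27.56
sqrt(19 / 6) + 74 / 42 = 37 / 21 + sqrt(114) / 6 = 3.54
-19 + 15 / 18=-18.17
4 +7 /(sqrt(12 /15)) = 4 +7 * sqrt(5) /2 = 11.83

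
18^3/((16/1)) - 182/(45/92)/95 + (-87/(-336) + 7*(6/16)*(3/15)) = 173022617/478800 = 361.37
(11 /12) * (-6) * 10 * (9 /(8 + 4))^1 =-41.25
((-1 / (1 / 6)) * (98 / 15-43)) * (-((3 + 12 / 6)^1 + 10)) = -3282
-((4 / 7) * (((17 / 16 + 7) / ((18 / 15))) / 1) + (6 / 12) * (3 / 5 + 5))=-1859 / 280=-6.64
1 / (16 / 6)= 3 / 8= 0.38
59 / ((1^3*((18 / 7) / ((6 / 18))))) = 413 / 54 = 7.65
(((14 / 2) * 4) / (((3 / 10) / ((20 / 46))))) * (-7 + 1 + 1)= -14000 / 69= -202.90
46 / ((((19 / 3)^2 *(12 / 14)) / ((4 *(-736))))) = -1421952 / 361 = -3938.93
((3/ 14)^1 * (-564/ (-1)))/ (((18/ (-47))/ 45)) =-99405/ 7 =-14200.71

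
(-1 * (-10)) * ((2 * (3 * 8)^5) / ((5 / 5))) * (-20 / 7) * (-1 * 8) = 25480396800 / 7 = 3640056685.71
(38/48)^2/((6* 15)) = 361/51840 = 0.01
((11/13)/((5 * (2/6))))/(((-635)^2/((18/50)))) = 297/655240625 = 0.00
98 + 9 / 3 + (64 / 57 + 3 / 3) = 5878 / 57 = 103.12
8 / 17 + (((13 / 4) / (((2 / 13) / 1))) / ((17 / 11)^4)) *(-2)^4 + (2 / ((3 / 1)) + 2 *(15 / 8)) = 64282157 / 1002252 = 64.14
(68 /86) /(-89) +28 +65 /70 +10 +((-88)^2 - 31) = 415332353 /53578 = 7751.92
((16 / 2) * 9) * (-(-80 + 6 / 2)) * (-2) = -11088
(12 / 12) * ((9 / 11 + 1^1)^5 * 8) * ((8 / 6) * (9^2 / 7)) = 2764800000 / 1127357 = 2452.46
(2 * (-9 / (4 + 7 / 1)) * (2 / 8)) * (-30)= 135 / 11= 12.27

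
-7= -7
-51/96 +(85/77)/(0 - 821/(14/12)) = -461941/866976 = -0.53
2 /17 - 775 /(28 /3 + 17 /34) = -78932 /1003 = -78.70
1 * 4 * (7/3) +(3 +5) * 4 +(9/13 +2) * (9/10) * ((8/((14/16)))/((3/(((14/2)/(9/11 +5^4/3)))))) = 799468/19227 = 41.58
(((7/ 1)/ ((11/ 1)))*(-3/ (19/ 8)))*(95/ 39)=-280/ 143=-1.96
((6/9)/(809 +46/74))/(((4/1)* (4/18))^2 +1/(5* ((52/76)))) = 64935/85359622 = 0.00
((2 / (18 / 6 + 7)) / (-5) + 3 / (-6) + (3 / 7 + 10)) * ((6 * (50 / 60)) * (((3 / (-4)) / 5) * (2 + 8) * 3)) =-31149 / 140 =-222.49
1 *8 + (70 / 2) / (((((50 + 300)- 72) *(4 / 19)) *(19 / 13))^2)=9898267 / 1236544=8.00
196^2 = 38416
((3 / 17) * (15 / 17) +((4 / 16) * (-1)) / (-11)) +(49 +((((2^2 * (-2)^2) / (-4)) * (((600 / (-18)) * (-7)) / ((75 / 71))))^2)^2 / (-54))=-25422953741853549037 / 2252601252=-11286042622.63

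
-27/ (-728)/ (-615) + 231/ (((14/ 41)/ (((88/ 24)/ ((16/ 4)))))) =46273723/ 74620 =620.12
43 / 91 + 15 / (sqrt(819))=43 / 91 + 5 *sqrt(91) / 91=1.00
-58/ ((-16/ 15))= 435/ 8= 54.38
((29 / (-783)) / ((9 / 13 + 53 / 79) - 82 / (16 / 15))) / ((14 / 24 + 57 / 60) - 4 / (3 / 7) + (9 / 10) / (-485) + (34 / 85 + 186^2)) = 7969520 / 562009618479087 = 0.00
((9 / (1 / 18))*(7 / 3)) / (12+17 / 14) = 5292 / 185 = 28.61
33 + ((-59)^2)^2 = 12117394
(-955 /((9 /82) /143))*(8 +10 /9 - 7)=-212768270 /81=-2626768.77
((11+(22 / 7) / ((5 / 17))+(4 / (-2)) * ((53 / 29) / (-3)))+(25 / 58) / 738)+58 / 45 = 4027263 / 166460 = 24.19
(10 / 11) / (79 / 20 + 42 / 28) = 200 / 1199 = 0.17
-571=-571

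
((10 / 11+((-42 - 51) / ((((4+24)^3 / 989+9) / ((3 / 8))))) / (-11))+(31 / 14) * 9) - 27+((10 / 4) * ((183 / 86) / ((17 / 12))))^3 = 348108016991716339 / 7423868015270168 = 46.89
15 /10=3 /2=1.50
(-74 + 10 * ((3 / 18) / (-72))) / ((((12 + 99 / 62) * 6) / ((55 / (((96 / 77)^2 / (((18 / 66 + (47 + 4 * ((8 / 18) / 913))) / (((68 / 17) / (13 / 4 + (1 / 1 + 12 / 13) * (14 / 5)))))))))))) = -320355835145538115 / 97777515184128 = -3276.38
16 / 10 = 1.60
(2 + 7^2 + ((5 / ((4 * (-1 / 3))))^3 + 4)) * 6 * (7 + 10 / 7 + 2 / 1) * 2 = 31755 / 112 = 283.53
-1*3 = -3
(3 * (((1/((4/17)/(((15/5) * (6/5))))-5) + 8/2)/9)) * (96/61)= 2288/305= 7.50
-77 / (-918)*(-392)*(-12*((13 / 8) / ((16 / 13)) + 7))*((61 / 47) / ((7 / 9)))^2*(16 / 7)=784647270 / 37553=20894.40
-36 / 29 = -1.24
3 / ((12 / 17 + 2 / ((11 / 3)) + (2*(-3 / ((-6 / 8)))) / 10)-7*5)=-935 / 10269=-0.09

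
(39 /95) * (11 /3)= 143 /95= 1.51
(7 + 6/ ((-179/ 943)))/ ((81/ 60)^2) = -1762000/ 130491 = -13.50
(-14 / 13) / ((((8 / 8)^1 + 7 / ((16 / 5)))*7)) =-32 / 663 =-0.05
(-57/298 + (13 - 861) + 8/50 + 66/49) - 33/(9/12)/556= -42966429813/50741950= -846.76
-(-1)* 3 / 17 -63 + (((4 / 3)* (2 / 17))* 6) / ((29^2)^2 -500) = -62.82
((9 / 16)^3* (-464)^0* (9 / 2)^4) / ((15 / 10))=1594323 / 32768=48.65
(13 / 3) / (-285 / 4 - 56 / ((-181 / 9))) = -724 / 11439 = -0.06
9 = 9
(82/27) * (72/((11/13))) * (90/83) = 255840/913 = 280.22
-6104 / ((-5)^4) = -6104 / 625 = -9.77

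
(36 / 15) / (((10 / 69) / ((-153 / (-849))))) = 21114 / 7075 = 2.98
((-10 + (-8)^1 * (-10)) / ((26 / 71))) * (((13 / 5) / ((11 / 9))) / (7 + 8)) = 1491 / 55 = 27.11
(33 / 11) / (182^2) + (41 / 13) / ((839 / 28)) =2927621 / 27791036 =0.11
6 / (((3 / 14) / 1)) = 28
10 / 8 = 5 / 4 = 1.25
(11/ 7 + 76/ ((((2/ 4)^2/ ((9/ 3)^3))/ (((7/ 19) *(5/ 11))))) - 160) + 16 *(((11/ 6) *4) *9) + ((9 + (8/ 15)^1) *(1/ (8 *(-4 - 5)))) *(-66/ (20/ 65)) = 127540733/ 55440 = 2300.52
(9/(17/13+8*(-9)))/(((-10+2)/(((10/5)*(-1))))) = -117/3676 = -0.03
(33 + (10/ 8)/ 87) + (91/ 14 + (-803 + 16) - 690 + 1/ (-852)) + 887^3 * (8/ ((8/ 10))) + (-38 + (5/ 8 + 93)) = 344856456852397/ 49416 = 6978639648.14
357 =357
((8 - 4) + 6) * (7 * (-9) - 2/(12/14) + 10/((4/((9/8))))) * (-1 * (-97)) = -1455485/24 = -60645.21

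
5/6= 0.83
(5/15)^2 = 1/9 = 0.11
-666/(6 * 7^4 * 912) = -37/729904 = -0.00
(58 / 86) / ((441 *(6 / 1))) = 29 / 113778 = 0.00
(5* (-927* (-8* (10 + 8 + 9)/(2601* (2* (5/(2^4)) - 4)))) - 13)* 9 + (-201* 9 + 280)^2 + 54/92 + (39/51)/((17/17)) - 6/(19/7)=590216873967/252586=2336696.71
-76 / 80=-19 / 20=-0.95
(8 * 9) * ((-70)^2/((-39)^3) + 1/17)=-191848/112047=-1.71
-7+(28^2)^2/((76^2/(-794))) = -30504831/361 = -84500.92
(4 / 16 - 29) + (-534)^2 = 1140509 / 4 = 285127.25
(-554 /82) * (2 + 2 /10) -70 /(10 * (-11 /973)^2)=-1358924802 /24805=-54784.31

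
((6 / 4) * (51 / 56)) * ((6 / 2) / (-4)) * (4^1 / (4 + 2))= -153 / 224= -0.68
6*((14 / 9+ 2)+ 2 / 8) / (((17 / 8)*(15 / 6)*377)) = 1096 / 96135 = 0.01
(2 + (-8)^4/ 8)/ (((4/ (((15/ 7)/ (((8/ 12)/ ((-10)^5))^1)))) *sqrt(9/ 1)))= -96375000/ 7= -13767857.14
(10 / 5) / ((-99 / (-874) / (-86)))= -150328 / 99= -1518.46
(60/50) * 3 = 18/5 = 3.60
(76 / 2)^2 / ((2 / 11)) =7942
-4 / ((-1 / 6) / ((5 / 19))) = 120 / 19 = 6.32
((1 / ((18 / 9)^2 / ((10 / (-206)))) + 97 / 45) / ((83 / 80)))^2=25267009936 / 5919917481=4.27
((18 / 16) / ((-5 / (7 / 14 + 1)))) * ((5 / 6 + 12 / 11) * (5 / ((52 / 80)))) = -5715 / 1144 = -5.00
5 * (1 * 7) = 35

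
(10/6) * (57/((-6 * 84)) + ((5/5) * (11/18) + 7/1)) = 18895/1512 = 12.50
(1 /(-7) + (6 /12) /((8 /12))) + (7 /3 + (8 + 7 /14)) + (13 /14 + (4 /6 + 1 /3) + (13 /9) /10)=17027 /1260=13.51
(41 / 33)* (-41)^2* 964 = 66439844 / 33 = 2013328.61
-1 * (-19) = 19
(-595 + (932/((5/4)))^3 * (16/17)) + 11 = 828985708632/2125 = 390110921.71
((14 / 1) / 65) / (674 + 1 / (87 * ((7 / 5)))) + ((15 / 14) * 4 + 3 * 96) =292.29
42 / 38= 21 / 19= 1.11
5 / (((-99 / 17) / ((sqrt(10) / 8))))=-85*sqrt(10) / 792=-0.34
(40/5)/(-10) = -4/5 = -0.80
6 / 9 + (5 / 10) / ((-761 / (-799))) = 5441 / 4566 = 1.19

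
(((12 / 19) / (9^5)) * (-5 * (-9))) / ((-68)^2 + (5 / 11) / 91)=20020 / 192333420837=0.00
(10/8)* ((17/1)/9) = 85/36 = 2.36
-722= -722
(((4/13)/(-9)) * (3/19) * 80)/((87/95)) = -1600/3393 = -0.47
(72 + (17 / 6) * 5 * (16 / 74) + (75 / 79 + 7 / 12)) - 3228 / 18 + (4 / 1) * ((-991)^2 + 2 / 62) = 4271375099335 / 1087356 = 3928221.39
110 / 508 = 55 / 254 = 0.22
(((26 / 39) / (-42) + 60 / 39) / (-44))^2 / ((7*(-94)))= -1555009 / 854474388768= -0.00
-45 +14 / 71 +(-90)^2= 571919 / 71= 8055.20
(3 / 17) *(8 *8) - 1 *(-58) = 1178 / 17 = 69.29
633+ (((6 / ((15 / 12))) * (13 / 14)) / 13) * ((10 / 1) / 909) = 1342601 / 2121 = 633.00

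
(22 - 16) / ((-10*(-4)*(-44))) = -3 / 880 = -0.00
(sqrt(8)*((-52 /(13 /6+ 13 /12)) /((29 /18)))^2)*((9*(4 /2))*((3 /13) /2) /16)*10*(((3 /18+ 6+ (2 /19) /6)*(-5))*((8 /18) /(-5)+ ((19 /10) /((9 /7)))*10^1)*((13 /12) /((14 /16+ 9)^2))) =-128841062400*sqrt(2) /99724939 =-1827.11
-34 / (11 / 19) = -646 / 11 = -58.73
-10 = -10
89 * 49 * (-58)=-252938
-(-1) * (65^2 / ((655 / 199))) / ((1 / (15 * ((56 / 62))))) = 70625100 / 4061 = 17391.06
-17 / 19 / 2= -17 / 38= -0.45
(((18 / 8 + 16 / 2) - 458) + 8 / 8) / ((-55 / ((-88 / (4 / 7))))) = -12509 / 10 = -1250.90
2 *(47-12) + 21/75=1757/25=70.28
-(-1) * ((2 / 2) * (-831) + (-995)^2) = 989194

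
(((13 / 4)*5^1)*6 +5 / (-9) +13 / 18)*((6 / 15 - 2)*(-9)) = 7032 / 5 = 1406.40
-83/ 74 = -1.12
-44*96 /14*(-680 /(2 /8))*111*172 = 15668095268.57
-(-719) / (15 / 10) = 1438 / 3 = 479.33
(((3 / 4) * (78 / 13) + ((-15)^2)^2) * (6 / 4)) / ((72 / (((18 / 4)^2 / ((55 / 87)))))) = 237857391 / 7040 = 33786.56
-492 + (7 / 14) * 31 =-953 / 2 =-476.50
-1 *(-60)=60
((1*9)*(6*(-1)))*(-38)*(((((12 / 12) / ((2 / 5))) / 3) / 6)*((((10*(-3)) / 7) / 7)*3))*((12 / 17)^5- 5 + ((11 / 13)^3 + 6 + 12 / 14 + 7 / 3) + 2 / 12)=-2877880823345475 / 1069963059347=-2689.70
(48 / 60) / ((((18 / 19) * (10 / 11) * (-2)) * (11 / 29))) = -551 / 450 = -1.22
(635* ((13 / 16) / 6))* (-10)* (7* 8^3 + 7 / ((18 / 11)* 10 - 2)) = -7792018325 / 2528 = -3082285.73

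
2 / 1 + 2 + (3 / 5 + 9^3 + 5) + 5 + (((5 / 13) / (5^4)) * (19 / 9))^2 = 159049069111 / 213890625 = 743.60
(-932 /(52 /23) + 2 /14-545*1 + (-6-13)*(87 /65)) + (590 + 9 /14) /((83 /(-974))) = -298860013 /37765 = -7913.68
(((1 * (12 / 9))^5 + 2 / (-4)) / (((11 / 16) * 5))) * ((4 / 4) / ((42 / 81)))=1444 / 693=2.08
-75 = -75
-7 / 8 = -0.88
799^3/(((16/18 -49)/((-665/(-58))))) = -3052843158015/25114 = -121559415.39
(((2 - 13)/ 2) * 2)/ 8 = -11/ 8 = -1.38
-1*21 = -21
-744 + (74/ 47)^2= -1638020/ 2209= -741.52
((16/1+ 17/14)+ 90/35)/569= 277/7966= 0.03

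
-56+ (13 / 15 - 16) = -1067 / 15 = -71.13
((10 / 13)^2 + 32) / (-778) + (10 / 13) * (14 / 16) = 165979 / 262964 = 0.63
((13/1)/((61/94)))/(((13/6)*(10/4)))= 1128/305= 3.70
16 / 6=8 / 3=2.67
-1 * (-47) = 47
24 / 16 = 3 / 2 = 1.50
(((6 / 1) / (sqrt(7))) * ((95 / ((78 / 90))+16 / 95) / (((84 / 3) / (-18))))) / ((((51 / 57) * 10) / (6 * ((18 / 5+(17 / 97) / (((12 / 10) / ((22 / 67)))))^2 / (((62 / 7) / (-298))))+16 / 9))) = 252510781484762553 * sqrt(7) / 13911812204375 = 48022.55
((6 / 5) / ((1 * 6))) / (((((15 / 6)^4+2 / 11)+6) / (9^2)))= 14256 / 39815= 0.36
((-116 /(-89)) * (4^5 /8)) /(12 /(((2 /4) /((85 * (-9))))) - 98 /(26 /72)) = -0.01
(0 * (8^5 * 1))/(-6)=0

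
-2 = -2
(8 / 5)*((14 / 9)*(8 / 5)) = 896 / 225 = 3.98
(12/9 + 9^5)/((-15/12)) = -708604/15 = -47240.27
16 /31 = 0.52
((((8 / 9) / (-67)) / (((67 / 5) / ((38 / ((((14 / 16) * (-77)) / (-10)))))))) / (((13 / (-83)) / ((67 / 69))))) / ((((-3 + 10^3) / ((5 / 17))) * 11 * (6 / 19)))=479408000 / 163063417449933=0.00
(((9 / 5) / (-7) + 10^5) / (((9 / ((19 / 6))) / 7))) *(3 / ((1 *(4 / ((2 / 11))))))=6045439 / 180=33585.77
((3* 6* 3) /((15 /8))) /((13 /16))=2304 /65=35.45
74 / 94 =37 / 47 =0.79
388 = 388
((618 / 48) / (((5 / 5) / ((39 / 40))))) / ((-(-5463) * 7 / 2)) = 1339 / 2039520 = 0.00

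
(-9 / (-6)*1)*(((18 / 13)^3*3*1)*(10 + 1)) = 288684 / 2197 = 131.40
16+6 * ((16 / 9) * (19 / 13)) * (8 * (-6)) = -9520 / 13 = -732.31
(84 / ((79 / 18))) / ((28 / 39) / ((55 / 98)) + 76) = 810810 / 3273839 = 0.25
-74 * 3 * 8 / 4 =-444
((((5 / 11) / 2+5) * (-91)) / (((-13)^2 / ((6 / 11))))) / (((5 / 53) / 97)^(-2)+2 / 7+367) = -422625 / 291120524266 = -0.00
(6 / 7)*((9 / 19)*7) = 54 / 19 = 2.84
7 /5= 1.40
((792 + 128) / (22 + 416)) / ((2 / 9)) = 690 / 73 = 9.45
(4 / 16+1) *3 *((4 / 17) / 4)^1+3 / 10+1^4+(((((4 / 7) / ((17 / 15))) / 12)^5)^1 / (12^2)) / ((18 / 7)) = 67182072093361 / 44181633474720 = 1.52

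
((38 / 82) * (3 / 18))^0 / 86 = 1 / 86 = 0.01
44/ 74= 22/ 37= 0.59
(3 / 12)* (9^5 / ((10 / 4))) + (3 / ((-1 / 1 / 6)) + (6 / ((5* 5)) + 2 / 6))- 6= 882221 / 150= 5881.47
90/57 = 30/19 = 1.58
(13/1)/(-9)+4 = 23/9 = 2.56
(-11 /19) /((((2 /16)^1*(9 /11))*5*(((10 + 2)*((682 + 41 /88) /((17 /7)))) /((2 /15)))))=-724064 /16174851525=-0.00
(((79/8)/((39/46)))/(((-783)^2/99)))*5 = 99935/10626876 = 0.01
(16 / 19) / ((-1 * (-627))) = 16 / 11913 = 0.00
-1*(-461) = 461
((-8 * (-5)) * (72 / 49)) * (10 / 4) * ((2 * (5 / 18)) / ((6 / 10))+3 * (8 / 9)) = 77600 / 147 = 527.89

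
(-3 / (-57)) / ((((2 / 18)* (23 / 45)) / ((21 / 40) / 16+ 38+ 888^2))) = 40880092581 / 55936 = 730836.90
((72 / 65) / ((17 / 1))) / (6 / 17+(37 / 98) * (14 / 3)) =1512 / 49075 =0.03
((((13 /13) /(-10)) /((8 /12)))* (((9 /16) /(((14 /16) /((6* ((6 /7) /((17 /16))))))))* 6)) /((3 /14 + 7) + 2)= -0.30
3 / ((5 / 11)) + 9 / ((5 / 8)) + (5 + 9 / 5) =139 / 5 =27.80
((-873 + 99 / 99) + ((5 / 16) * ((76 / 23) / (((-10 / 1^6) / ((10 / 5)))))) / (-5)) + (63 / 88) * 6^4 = 55.86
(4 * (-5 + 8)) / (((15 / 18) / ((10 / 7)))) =144 / 7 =20.57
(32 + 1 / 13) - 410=-4913 / 13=-377.92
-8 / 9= -0.89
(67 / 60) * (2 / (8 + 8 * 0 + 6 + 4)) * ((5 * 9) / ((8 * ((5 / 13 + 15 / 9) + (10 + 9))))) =871 / 26272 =0.03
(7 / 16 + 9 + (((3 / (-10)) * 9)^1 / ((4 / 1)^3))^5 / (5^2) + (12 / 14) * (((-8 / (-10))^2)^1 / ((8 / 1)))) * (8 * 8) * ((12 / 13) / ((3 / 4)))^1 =178623663208357651 / 238551040000000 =748.79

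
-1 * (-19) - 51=-32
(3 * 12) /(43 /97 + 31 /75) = 65475 /1558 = 42.03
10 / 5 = 2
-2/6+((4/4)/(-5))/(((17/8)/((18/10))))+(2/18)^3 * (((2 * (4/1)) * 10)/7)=-1056341/2168775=-0.49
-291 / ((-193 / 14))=4074 / 193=21.11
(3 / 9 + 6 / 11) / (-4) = -29 / 132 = -0.22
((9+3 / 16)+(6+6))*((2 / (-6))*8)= -113 / 2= -56.50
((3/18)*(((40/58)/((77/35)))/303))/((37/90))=500/1192103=0.00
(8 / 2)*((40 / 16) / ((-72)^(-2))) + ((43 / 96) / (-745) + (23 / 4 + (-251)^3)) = -15761405.25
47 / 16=2.94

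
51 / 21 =17 / 7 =2.43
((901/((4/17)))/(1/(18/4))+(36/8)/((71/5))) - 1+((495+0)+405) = 10298375/568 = 18130.94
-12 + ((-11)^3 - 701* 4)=-4147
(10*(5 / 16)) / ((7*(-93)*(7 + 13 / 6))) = -5 / 9548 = -0.00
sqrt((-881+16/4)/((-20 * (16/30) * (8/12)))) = 3 * sqrt(877)/8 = 11.11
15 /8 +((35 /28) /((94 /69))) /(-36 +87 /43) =169195 /91556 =1.85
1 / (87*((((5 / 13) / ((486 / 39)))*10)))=27 / 725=0.04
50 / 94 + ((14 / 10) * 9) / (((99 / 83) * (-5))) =-20432 / 12925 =-1.58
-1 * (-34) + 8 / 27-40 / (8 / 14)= -964 / 27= -35.70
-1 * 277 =-277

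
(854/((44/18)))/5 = 3843/55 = 69.87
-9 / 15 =-3 / 5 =-0.60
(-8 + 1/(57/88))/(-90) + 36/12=7879/2565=3.07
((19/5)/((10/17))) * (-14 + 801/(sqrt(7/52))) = -2261/25 + 258723 * sqrt(91)/175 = 14012.76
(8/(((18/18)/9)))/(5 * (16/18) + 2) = 324/29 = 11.17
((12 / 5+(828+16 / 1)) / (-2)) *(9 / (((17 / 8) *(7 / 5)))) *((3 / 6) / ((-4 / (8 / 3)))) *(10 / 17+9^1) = 8277792 / 2023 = 4091.84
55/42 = 1.31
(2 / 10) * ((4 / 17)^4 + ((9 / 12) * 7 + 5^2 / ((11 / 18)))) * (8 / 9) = 67856966 / 8268579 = 8.21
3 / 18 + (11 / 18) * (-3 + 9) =23 / 6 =3.83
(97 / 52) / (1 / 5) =485 / 52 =9.33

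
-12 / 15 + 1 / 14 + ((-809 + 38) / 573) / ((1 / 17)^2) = -5208851 / 13370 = -389.59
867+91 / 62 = 868.47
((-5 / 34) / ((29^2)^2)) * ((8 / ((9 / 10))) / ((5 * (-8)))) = 5 / 108213993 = 0.00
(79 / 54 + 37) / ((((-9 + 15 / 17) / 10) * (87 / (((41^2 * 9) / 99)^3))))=-838607153227345 / 431459622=-1943651.53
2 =2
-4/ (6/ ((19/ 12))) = -1.06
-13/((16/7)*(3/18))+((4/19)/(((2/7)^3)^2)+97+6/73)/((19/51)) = 533495337/421648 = 1265.26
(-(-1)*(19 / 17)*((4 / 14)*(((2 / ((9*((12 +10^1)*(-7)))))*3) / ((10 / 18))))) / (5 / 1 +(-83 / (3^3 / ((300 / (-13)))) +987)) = -6669 / 2848868330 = -0.00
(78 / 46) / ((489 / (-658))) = -8554 / 3749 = -2.28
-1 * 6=-6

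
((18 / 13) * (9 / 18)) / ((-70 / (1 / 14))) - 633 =-8064429 / 12740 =-633.00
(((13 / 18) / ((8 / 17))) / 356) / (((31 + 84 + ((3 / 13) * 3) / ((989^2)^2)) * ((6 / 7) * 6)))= 19240609809481151 / 2639619632883805065216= 0.00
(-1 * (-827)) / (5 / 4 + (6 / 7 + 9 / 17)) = 393652 / 1255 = 313.67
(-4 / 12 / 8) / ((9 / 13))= -13 / 216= -0.06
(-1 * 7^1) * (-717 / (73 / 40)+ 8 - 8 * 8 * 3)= 294784 / 73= 4038.14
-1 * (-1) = 1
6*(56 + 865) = 5526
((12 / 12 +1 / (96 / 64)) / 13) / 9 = 5 / 351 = 0.01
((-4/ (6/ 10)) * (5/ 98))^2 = 2500/ 21609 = 0.12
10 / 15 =2 / 3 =0.67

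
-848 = -848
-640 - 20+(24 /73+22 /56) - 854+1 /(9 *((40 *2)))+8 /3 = -555783749 /367920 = -1510.61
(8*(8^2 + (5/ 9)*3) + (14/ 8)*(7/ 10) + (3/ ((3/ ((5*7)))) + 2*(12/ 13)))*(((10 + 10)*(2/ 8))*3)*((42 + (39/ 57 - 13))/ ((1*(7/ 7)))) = 123926451/ 494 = 250863.26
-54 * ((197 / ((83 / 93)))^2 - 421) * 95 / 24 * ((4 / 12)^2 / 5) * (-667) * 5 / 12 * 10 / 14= 26356574484725 / 578676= 45546341.10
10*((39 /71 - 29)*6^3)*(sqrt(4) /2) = -4363200 /71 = -61453.52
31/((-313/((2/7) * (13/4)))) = -403/4382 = -0.09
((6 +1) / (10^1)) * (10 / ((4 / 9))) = 63 / 4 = 15.75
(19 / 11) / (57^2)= 0.00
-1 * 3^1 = -3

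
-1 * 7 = -7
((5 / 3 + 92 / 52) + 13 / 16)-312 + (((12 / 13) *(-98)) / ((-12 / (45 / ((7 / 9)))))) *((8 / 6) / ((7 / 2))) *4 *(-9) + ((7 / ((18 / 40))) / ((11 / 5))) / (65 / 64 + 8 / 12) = -4644830167 / 739024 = -6285.09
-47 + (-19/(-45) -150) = -8846/45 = -196.58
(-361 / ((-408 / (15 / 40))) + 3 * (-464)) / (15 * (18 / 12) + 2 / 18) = -13627215 / 221408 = -61.55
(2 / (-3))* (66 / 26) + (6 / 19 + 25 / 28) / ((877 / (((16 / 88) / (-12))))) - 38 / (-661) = -432588736051 / 264606173832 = -1.63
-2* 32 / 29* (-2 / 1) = 128 / 29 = 4.41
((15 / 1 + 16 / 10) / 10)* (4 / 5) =166 / 125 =1.33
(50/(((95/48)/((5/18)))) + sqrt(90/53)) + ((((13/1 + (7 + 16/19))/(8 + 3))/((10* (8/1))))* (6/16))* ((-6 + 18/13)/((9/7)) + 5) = 3* sqrt(530)/53 + 166697/23712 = 8.33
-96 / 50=-1.92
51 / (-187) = -3 / 11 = -0.27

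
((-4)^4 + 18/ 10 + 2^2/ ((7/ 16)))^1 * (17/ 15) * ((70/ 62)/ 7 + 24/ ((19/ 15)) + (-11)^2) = 4369123148/ 103075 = 42387.81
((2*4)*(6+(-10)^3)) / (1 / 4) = -31808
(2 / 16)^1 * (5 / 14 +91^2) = 1035.17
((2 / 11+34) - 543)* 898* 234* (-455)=535129505820 / 11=48648136892.73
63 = 63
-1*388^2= -150544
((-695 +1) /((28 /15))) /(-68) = 5205 /952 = 5.47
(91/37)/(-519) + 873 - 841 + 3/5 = 3129634/96015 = 32.60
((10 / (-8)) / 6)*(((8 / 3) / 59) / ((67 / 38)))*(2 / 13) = -380 / 462501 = -0.00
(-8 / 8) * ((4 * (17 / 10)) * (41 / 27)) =-1394 / 135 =-10.33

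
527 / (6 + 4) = 527 / 10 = 52.70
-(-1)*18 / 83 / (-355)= -18 / 29465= -0.00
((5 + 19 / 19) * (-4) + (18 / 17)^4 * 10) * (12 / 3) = -3818976 / 83521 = -45.72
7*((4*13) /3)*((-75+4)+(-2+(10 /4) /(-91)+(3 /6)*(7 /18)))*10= -2386010 /27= -88370.74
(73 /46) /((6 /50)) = 13.22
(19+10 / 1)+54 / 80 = 1187 / 40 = 29.68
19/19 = 1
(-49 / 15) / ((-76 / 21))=0.90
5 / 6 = 0.83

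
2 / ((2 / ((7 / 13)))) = 7 / 13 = 0.54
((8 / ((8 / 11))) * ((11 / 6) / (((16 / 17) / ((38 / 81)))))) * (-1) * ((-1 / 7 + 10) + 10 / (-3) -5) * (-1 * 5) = 390830 / 5103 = 76.59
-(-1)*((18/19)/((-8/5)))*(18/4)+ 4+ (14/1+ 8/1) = 3547/152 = 23.34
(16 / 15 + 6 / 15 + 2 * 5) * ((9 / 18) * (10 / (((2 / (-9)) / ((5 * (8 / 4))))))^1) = -2580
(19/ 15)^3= 6859/ 3375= 2.03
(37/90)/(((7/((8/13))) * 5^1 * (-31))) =-148/634725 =-0.00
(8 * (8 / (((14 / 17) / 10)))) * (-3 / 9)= -5440 / 21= -259.05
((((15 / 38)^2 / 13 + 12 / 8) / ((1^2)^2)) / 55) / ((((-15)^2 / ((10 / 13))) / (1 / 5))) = 9461 / 503324250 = 0.00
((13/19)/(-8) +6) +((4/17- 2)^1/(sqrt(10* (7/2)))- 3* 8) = -2749/152- 6* sqrt(35)/119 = -18.38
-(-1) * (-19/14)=-19/14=-1.36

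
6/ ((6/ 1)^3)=1/ 36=0.03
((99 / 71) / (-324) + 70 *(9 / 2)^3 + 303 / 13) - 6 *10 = 105366875 / 16614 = 6342.05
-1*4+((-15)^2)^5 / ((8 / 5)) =2883251953093 / 8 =360406494136.62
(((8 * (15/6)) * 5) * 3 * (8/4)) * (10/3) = 2000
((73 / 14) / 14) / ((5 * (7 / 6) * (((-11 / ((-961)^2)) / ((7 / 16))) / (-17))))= 3438268683 / 86240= 39868.61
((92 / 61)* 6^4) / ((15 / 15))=119232 / 61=1954.62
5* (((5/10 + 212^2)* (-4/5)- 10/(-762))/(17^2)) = -68495393/110109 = -622.07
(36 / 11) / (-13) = -36 / 143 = -0.25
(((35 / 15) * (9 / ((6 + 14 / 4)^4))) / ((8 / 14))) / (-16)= -147 / 521284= -0.00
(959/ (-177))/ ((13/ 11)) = -10549/ 2301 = -4.58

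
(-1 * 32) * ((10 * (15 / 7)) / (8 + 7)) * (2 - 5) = 960 / 7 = 137.14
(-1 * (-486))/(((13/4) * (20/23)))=11178/65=171.97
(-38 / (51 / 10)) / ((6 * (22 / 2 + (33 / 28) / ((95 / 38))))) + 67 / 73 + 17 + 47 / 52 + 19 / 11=130588673 / 6388668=20.44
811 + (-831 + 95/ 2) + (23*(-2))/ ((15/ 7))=181/ 30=6.03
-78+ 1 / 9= -701 / 9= -77.89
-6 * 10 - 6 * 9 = -114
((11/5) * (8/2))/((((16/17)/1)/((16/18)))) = 374/45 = 8.31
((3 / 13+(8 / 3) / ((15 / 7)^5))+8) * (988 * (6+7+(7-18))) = 16380.62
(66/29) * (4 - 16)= -792/29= -27.31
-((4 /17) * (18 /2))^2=-1296 /289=-4.48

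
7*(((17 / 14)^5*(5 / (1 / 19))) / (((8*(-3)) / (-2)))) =134886415 / 921984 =146.30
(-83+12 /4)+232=152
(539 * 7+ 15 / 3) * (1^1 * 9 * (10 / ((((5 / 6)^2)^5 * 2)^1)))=2055970916352 / 1953125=1052657.11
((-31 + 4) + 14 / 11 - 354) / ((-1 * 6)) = 4177 / 66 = 63.29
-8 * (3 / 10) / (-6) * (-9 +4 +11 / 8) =-29 / 20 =-1.45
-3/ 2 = -1.50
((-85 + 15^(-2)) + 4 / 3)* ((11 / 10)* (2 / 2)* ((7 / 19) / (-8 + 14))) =-5.65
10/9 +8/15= 74/45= 1.64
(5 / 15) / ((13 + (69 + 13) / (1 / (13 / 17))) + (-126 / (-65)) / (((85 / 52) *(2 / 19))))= 425 / 110889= 0.00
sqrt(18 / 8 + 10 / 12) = sqrt(111) / 6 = 1.76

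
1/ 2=0.50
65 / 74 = 0.88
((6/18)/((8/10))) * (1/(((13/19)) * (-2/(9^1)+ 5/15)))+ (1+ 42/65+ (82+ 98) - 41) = 146.13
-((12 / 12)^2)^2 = -1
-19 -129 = -148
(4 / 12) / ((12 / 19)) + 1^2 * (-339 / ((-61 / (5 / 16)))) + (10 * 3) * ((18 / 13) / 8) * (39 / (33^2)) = 2604451 / 1062864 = 2.45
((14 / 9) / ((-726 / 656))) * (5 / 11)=-22960 / 35937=-0.64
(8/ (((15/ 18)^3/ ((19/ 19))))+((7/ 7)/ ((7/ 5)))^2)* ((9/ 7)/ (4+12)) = 790173/ 686000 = 1.15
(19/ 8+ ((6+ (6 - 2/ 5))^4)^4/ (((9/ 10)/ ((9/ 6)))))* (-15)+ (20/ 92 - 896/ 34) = -51299678268432483942354590775643/ 19091796875000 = -2687001050991041614.17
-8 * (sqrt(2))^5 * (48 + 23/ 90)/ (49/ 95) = -1320272 * sqrt(2)/ 441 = -4233.89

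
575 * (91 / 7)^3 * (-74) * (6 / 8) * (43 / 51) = -2009870525 / 34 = -59113838.97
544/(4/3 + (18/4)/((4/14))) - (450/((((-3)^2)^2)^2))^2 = 3468734348/108945405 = 31.84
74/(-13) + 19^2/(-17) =-5951/221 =-26.93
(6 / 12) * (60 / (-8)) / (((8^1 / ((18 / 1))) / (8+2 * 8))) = -405 / 2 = -202.50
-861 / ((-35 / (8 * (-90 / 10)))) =-8856 / 5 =-1771.20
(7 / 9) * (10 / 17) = 70 / 153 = 0.46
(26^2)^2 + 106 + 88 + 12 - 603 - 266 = 456313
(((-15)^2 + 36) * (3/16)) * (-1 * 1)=-783/16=-48.94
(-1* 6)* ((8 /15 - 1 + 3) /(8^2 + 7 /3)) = -228 /995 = -0.23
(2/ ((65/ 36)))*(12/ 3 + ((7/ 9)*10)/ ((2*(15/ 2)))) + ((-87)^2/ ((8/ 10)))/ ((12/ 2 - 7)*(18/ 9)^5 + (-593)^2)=1380092543/ 274261260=5.03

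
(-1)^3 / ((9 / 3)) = -1 / 3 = -0.33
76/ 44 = 19/ 11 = 1.73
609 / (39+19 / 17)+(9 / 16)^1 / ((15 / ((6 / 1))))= 210129 / 13640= 15.41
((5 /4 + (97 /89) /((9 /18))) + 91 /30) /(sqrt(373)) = 0.33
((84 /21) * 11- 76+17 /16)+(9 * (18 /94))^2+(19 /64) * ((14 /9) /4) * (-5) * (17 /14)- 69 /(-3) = -28849183 /5089536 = -5.67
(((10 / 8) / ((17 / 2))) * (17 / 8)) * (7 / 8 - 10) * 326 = -929.61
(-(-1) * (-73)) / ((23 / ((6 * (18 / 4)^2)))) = -17739 / 46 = -385.63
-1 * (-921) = 921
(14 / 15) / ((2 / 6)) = 14 / 5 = 2.80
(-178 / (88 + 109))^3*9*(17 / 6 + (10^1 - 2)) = -549875820 / 7645373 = -71.92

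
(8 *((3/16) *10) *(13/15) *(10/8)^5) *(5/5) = 40625/1024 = 39.67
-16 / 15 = -1.07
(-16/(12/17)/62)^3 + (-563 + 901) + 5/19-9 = 5031310616/15282783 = 329.21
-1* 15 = -15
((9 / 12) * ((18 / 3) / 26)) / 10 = 9 / 520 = 0.02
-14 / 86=-7 / 43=-0.16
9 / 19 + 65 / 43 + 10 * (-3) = -22888 / 817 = -28.01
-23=-23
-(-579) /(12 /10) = 965 /2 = 482.50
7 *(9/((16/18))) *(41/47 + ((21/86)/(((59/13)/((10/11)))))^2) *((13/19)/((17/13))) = 383512371148179/11822972652469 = 32.44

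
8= 8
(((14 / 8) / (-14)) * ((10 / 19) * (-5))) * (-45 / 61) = -1125 / 4636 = -0.24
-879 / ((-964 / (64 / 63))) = 4688 / 5061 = 0.93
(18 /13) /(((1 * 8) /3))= 27 /52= 0.52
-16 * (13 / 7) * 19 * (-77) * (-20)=-869440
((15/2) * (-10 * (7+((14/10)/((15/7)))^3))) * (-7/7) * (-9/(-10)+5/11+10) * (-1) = -1917698363/309375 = -6198.62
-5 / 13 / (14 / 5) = -0.14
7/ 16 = 0.44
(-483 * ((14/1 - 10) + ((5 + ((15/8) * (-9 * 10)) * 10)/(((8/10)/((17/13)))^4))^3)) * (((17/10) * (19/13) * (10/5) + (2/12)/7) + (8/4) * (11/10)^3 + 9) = 283392589342349208069391330932801955285047/20325604337285010030592000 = 13942640260024039.05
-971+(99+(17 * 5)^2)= 6353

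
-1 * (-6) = 6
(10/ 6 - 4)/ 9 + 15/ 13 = 314/ 351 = 0.89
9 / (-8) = -9 / 8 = -1.12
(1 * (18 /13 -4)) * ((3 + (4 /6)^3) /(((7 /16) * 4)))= -4.93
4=4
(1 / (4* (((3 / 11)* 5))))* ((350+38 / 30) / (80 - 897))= -57959 / 735300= -0.08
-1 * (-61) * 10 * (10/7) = 6100/7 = 871.43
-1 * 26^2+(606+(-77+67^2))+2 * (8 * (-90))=2902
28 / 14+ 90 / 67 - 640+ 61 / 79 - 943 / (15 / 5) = -15088510 / 15879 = -950.22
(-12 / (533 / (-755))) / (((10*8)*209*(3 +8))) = 453 / 4901468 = 0.00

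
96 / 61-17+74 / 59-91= -378514 / 3599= -105.17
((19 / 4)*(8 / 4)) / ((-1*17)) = -19 / 34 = -0.56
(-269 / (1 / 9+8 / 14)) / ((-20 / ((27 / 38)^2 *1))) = 12354363 / 1241840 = 9.95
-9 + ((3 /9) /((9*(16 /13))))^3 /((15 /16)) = -680242283 /75582720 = -9.00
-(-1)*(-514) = -514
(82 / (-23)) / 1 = -82 / 23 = -3.57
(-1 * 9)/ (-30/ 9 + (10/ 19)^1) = 513/ 160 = 3.21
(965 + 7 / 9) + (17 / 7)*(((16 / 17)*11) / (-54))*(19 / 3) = 545924 / 567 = 962.83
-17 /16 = -1.06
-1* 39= -39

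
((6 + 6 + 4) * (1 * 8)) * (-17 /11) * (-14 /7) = 4352 /11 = 395.64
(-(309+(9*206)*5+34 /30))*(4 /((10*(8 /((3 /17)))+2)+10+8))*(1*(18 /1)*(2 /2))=-2586636 /1775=-1457.26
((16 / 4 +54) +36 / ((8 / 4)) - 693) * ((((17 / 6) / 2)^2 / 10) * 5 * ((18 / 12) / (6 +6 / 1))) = -178313 / 2304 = -77.39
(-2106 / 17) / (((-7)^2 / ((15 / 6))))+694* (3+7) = 6933.68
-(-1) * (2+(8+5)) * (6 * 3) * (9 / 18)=135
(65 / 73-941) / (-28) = 2451 / 73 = 33.58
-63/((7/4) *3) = -12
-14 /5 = -2.80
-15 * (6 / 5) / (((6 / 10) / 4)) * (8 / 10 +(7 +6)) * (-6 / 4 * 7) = 17388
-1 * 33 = -33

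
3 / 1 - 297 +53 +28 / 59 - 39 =-16492 / 59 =-279.53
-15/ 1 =-15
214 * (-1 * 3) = -642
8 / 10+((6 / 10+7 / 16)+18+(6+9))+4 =3107 / 80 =38.84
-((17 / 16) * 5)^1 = -85 / 16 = -5.31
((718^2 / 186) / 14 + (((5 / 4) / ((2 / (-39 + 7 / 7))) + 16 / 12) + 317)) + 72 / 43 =55340105 / 111972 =494.23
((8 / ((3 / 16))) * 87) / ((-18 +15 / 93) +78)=115072 / 1865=61.70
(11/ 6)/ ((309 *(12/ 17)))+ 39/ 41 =875339/ 912168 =0.96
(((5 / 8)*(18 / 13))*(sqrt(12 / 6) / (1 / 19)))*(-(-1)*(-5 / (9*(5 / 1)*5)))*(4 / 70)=-19*sqrt(2) / 910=-0.03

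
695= 695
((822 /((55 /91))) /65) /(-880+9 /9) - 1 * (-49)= 3946257 /80575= 48.98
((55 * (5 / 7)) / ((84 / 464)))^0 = 1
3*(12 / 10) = 18 / 5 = 3.60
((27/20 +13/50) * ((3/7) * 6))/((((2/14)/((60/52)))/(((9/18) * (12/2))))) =13041/130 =100.32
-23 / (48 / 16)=-23 / 3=-7.67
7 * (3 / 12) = 7 / 4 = 1.75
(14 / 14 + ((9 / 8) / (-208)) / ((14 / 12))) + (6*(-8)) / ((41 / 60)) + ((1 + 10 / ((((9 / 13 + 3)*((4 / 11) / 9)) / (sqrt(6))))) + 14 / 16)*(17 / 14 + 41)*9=153566177 / 238784 + 11409255*sqrt(6) / 448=63024.49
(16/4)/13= 4/13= 0.31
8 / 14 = 4 / 7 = 0.57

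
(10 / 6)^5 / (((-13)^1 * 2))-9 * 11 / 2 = -157933 / 3159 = -49.99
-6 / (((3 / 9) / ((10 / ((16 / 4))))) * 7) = -45 / 7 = -6.43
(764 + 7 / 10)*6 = 22941 / 5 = 4588.20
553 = 553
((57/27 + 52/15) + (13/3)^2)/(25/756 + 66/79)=7273056/259355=28.04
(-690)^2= 476100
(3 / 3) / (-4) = -1 / 4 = -0.25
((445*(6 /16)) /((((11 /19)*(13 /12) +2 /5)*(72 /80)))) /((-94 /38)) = -4016125 /55037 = -72.97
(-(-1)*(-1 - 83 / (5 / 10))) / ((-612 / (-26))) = -2171 / 306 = -7.09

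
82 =82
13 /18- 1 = -5 /18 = -0.28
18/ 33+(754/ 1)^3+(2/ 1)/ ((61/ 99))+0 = 287631576488/ 671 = 428661067.79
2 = 2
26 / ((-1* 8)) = -13 / 4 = -3.25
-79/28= -2.82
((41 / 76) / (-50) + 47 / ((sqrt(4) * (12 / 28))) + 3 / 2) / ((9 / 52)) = 8347001 / 25650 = 325.42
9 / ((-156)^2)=1 / 2704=0.00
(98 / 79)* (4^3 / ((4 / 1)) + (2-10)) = 784 / 79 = 9.92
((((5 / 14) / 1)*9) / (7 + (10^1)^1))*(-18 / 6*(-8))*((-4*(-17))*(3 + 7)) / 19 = 21600 / 133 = 162.41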